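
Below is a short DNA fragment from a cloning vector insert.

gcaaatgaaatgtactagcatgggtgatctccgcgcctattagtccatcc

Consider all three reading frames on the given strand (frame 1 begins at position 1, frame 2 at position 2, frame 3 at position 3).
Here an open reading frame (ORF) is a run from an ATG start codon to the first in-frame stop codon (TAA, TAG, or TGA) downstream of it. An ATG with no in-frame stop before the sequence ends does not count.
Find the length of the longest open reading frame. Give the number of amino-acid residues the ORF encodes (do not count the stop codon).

Frame 1: GCA AAT GAA ATG TAC TAG CAT GGG TGA TCT CCG CGC CTA TTA GTC CAT — ATG at 10, stop TAG at 16 → 9 nt.
Frame 2: CAA ATG AAA TGT ACT AGC ATG GGT GAT CTC CGC GCC TAT TAG TCC ATC — ATG at 5, stop TAG at 41 → 39 nt; ATG at 20, stop TAG at 41 → 24 nt.
Frame 3: AAA TGA AAT GTA CTA GCA TGG GTG ATC TCC GCG CCT ATT AGT CCA TCC — no ATG→stop ORF.
Longest: frame 2, positions 5–43, 39 nt = 13 codons = 12 aa. → 12 amino acids.

12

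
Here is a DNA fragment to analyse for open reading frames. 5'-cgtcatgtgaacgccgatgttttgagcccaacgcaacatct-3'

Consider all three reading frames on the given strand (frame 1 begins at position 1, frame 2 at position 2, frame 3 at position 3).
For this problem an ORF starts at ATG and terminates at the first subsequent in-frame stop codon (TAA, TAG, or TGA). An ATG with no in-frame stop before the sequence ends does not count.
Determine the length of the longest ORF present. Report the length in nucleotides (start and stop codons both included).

Frame 1: CGT CAT GTG AAC GCC GAT GTT TTG AGC CCA ACG CAA CAT — no ATG→stop ORF.
Frame 2: GTC ATG TGA ACG CCG ATG TTT TGA GCC CAA CGC AAC ATC — ATG at 5, stop TGA at 8 → 6 nt; ATG at 17, stop TGA at 23 → 9 nt.
Frame 3: TCA TGT GAA CGC CGA TGT TTT GAG CCC AAC GCA ACA TCT — no ATG→stop ORF.
Longest: frame 2, positions 17–25, 9 nt = 3 codons = 2 aa. → 9 nucleotides.

9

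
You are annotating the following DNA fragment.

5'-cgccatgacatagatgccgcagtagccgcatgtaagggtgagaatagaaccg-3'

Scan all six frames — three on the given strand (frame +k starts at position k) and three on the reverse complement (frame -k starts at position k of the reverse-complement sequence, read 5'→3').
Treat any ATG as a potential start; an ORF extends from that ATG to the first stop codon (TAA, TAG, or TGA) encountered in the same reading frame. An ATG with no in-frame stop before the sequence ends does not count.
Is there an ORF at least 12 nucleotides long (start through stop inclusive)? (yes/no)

Reverse complement (5'→3'): CGGTTCTATTCTCACCCTTACATGCGGCTACTGCGGCATCTATGTCATGGCG
Frame +1: CGC CAT GAC ATA GAT GCC GCA GTA GCC GCA TGT AAG GGT GAG AAT AGA ACC — no ATG→stop ORF.
Frame +2: GCC ATG ACA TAG ATG CCG CAG TAG CCG CAT GTA AGG GTG AGA ATA GAA CCG — ATG at 5, stop TAG at 11 → 9 nt; ATG at 14, stop TAG at 23 → 12 nt.
Frame +3: CCA TGA CAT AGA TGC CGC AGT AGC CGC ATG TAA GGG TGA GAA TAG AAC — ATG at 30, stop TAA at 33 → 6 nt.
Frame -1: CGG TTC TAT TCT CAC CCT TAC ATG CGG CTA CTG CGG CAT CTA TGT CAT GGC — no ATG→stop ORF.
Frame -2: GGT TCT ATT CTC ACC CTT ACA TGC GGC TAC TGC GGC ATC TAT GTC ATG GCG — no ATG→stop ORF.
Frame -3: GTT CTA TTC TCA CCC TTA CAT GCG GCT ACT GCG GCA TCT ATG TCA TGG — no ATG→stop ORF.
Frame +2 has an ORF of 12 nucleotides (positions 14–25) ≥ 12, so yes.

yes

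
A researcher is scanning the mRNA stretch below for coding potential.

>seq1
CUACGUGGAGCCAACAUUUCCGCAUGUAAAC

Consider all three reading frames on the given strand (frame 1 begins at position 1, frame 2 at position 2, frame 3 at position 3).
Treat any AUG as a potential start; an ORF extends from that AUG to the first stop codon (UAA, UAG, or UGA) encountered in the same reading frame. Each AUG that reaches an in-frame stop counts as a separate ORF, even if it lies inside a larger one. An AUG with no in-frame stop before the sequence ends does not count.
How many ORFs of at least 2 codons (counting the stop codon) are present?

Frame 1: CUA CGU GGA GCC AAC AUU UCC GCA UGU AAA — no AUG→stop ORF.
Frame 2: UAC GUG GAG CCA ACA UUU CCG CAU GUA AAC — no AUG→stop ORF.
Frame 3: ACG UGG AGC CAA CAU UUC CGC AUG UAA — AUG at 24, stop UAA at 27 → 6 nt.
ORFs ≥ 2 codons: frame 3 24–29 (2 codons). Count = 1.

1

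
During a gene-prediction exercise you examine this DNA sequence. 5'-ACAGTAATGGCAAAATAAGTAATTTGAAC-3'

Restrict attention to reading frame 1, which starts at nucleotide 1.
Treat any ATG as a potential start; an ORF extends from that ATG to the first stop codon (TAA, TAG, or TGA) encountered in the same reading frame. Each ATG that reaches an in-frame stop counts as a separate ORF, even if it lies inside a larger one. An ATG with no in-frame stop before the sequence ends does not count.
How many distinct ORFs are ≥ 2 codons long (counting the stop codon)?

1

Frame 1: ACA GTA ATG GCA AAA TAA GTA ATT TGA — ATG at 7, stop TAA at 16 → 12 nt.
ORFs ≥ 2 codons: frame 1 7–18 (4 codons). Count = 1.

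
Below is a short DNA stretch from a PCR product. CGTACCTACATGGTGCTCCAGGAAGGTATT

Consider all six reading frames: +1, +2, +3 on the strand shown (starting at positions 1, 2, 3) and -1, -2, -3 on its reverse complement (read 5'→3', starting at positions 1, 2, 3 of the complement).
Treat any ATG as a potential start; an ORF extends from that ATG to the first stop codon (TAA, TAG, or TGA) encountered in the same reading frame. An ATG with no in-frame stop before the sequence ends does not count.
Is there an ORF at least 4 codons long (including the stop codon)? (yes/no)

Reverse complement (5'→3'): AATACCTTCCTGGAGCACCATGTAGGTACG
Frame +1: CGT ACC TAC ATG GTG CTC CAG GAA GGT ATT — no ATG→stop ORF.
Frame +2: GTA CCT ACA TGG TGC TCC AGG AAG GTA — no ATG→stop ORF.
Frame +3: TAC CTA CAT GGT GCT CCA GGA AGG TAT — no ATG→stop ORF.
Frame -1: AAT ACC TTC CTG GAG CAC CAT GTA GGT ACG — no ATG→stop ORF.
Frame -2: ATA CCT TCC TGG AGC ACC ATG TAG GTA — ATG at 20, stop TAG at 23 → 6 nt.
Frame -3: TAC CTT CCT GGA GCA CCA TGT AGG TAC — no ATG→stop ORF.
Largest ORF found is 2 codons < 4, so no.

no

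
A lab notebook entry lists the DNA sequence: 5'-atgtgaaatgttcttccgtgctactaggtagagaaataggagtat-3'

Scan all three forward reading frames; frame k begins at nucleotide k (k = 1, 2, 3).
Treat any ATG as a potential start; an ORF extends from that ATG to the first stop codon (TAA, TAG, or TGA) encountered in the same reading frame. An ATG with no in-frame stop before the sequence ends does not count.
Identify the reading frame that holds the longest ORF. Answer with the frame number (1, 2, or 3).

Frame 1: ATG TGA AAT GTT CTT CCG TGC TAC TAG GTA GAG AAA TAG GAG TAT — ATG at 1, stop TGA at 4 → 6 nt.
Frame 2: TGT GAA ATG TTC TTC CGT GCT ACT AGG TAG AGA AAT AGG AGT — ATG at 8, stop TAG at 29 → 24 nt.
Frame 3: GTG AAA TGT TCT TCC GTG CTA CTA GGT AGA GAA ATA GGA GTA — no ATG→stop ORF.
Longest ORF is 24 nt in frame 2 (positions 8–31).

2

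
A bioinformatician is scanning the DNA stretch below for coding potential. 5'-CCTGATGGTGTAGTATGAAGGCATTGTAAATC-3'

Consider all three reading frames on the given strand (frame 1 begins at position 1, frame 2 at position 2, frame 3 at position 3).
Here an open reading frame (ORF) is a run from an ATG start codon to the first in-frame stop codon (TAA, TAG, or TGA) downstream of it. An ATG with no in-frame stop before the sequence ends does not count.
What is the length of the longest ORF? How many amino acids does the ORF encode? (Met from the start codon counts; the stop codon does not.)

4

Frame 1: CCT GAT GGT GTA GTA TGA AGG CAT TGT AAA — no ATG→stop ORF.
Frame 2: CTG ATG GTG TAG TAT GAA GGC ATT GTA AAT — ATG at 5, stop TAG at 11 → 9 nt.
Frame 3: TGA TGG TGT AGT ATG AAG GCA TTG TAA ATC — ATG at 15, stop TAA at 27 → 15 nt.
Longest: frame 3, positions 15–29, 15 nt = 5 codons = 4 aa. → 4 amino acids.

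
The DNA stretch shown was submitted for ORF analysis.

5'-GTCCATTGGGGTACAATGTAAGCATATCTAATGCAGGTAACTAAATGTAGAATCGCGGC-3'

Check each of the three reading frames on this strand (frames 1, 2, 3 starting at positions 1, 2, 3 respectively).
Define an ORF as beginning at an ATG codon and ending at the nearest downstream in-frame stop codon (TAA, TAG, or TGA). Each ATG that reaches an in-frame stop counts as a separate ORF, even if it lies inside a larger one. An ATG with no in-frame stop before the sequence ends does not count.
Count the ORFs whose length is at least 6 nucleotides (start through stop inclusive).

Frame 1: GTC CAT TGG GGT ACA ATG TAA GCA TAT CTA ATG CAG GTA ACT AAA TGT AGA ATC GCG — ATG at 16, stop TAA at 19 → 6 nt.
Frame 2: TCC ATT GGG GTA CAA TGT AAG CAT ATC TAA TGC AGG TAA CTA AAT GTA GAA TCG CGG — no ATG→stop ORF.
Frame 3: CCA TTG GGG TAC AAT GTA AGC ATA TCT AAT GCA GGT AAC TAA ATG TAG AAT CGC GGC — ATG at 45, stop TAG at 48 → 6 nt.
ORFs ≥ 6 nucleotides: frame 1 16–21 (6 nucleotides), frame 3 45–50 (6 nucleotides). Count = 2.

2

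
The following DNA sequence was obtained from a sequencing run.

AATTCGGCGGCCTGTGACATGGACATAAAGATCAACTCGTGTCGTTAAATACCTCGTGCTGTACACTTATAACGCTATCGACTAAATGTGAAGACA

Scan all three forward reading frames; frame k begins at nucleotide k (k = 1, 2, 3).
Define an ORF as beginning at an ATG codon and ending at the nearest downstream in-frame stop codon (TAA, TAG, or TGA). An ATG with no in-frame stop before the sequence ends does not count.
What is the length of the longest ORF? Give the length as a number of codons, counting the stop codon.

Frame 1: AAT TCG GCG GCC TGT GAC ATG GAC ATA AAG ATC AAC TCG TGT CGT TAA ATA CCT CGT GCT GTA CAC TTA TAA CGC TAT CGA CTA AAT GTG AAG ACA — ATG at 19, stop TAA at 46 → 30 nt.
Frame 2: ATT CGG CGG CCT GTG ACA TGG ACA TAA AGA TCA ACT CGT GTC GTT AAA TAC CTC GTG CTG TAC ACT TAT AAC GCT ATC GAC TAA ATG TGA AGA — ATG at 86, stop TGA at 89 → 6 nt.
Frame 3: TTC GGC GGC CTG TGA CAT GGA CAT AAA GAT CAA CTC GTG TCG TTA AAT ACC TCG TGC TGT ACA CTT ATA ACG CTA TCG ACT AAA TGT GAA GAC — no ATG→stop ORF.
Longest: frame 1, positions 19–48, 30 nt = 10 codons = 9 aa. → 10 codons.

10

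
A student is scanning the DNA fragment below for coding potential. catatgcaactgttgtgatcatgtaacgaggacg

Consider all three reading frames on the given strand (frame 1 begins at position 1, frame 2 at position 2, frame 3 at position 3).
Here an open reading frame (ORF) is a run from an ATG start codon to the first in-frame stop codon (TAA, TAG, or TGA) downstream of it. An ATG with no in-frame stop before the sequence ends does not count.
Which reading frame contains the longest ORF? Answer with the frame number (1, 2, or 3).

Frame 1: CAT ATG CAA CTG TTG TGA TCA TGT AAC GAG GAC — ATG at 4, stop TGA at 16 → 15 nt.
Frame 2: ATA TGC AAC TGT TGT GAT CAT GTA ACG AGG ACG — no ATG→stop ORF.
Frame 3: TAT GCA ACT GTT GTG ATC ATG TAA CGA GGA — ATG at 21, stop TAA at 24 → 6 nt.
Longest ORF is 15 nt in frame 1 (positions 4–18).

1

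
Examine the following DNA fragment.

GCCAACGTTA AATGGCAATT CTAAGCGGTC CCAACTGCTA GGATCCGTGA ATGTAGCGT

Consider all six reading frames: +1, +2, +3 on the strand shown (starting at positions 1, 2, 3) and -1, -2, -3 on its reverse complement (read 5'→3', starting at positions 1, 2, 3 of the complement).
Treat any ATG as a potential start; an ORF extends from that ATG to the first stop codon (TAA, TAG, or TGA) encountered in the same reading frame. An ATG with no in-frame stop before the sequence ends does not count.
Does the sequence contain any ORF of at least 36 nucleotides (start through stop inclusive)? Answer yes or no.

Reverse complement (5'→3'): ACGCTACATTCACGGATCCTAGCAGTTGGGACCGCTTAGAATTGCCATTTAACGTTGGC
Frame +1: GCC AAC GTT AAA TGG CAA TTC TAA GCG GTC CCA ACT GCT AGG ATC CGT GAA TGT AGC — no ATG→stop ORF.
Frame +2: CCA ACG TTA AAT GGC AAT TCT AAG CGG TCC CAA CTG CTA GGA TCC GTG AAT GTA GCG — no ATG→stop ORF.
Frame +3: CAA CGT TAA ATG GCA ATT CTA AGC GGT CCC AAC TGC TAG GAT CCG TGA ATG TAG CGT — ATG at 12, stop TAG at 39 → 30 nt; ATG at 51, stop TAG at 54 → 6 nt.
Frame -1: ACG CTA CAT TCA CGG ATC CTA GCA GTT GGG ACC GCT TAG AAT TGC CAT TTA ACG TTG — no ATG→stop ORF.
Frame -2: CGC TAC ATT CAC GGA TCC TAG CAG TTG GGA CCG CTT AGA ATT GCC ATT TAA CGT TGG — no ATG→stop ORF.
Frame -3: GCT ACA TTC ACG GAT CCT AGC AGT TGG GAC CGC TTA GAA TTG CCA TTT AAC GTT GGC — no ATG→stop ORF.
Largest ORF found is 30 nucleotides < 36, so no.

no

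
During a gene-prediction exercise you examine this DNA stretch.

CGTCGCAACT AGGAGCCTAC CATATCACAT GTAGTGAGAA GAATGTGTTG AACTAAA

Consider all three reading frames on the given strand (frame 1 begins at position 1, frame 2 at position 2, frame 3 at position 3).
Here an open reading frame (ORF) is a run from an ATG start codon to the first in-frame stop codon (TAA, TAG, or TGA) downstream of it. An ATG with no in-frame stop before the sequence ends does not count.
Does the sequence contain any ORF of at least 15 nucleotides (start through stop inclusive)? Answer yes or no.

Frame 1: CGT CGC AAC TAG GAG CCT ACC ATA TCA CAT GTA GTG AGA AGA ATG TGT TGA ACT AAA — ATG at 43, stop TGA at 49 → 9 nt.
Frame 2: GTC GCA ACT AGG AGC CTA CCA TAT CAC ATG TAG TGA GAA GAA TGT GTT GAA CTA — ATG at 29, stop TAG at 32 → 6 nt.
Frame 3: TCG CAA CTA GGA GCC TAC CAT ATC ACA TGT AGT GAG AAG AAT GTG TTG AAC TAA — no ATG→stop ORF.
Largest ORF found is 9 nucleotides < 15, so no.

no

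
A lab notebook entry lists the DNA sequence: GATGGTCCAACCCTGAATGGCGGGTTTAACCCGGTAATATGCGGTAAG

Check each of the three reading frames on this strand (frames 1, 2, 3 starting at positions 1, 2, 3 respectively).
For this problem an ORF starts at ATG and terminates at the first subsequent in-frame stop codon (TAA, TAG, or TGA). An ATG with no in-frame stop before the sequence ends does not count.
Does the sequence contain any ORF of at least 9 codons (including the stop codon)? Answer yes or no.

no

Frame 1: GAT GGT CCA ACC CTG AAT GGC GGG TTT AAC CCG GTA ATA TGC GGT AAG — no ATG→stop ORF.
Frame 2: ATG GTC CAA CCC TGA ATG GCG GGT TTA ACC CGG TAA TAT GCG GTA — ATG at 2, stop TGA at 14 → 15 nt; ATG at 17, stop TAA at 35 → 21 nt.
Frame 3: TGG TCC AAC CCT GAA TGG CGG GTT TAA CCC GGT AAT ATG CGG TAA — ATG at 39, stop TAA at 45 → 9 nt.
Largest ORF found is 7 codons < 9, so no.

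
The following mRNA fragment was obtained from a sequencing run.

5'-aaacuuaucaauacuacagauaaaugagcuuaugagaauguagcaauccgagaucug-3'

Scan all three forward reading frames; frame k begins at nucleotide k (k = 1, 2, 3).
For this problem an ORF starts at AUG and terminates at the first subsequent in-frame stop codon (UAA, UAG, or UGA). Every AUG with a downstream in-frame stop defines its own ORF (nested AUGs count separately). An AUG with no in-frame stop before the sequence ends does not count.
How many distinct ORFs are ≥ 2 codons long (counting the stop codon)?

3

Frame 1: AAA CUU AUC AAU ACU ACA GAU AAA UGA GCU UAU GAG AAU GUA GCA AUC CGA GAU CUG — no AUG→stop ORF.
Frame 2: AAC UUA UCA AUA CUA CAG AUA AAU GAG CUU AUG AGA AUG UAG CAA UCC GAG AUC — AUG at 32, stop UAG at 41 → 12 nt; AUG at 38, stop UAG at 41 → 6 nt.
Frame 3: ACU UAU CAA UAC UAC AGA UAA AUG AGC UUA UGA GAA UGU AGC AAU CCG AGA UCU — AUG at 24, stop UGA at 33 → 12 nt.
ORFs ≥ 2 codons: frame 2 32–43 (4 codons), frame 2 38–43 (2 codons), frame 3 24–35 (4 codons). Count = 3.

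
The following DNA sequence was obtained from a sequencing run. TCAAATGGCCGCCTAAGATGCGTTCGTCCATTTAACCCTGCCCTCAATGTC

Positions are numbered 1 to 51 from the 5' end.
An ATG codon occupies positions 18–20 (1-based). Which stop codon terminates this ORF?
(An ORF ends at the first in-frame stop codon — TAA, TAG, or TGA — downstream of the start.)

TAA

Codons from position 18: ATG (18–20), CGT (21–23), TCG (24–26), TCC (27–29), ATT (30–32), TAA (33–35).
The first in-frame stop codon is TAA.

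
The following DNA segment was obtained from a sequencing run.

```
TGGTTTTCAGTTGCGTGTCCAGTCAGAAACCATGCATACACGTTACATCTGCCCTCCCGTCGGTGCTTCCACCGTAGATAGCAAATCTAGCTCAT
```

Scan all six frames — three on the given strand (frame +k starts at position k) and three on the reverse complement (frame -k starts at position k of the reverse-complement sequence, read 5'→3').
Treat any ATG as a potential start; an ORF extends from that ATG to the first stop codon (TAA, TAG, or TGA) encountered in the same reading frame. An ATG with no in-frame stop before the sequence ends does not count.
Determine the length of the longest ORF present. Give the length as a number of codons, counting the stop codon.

Reverse complement (5'→3'): ATGAGCTAGATTTGCTATCTACGGTGGAAGCACCGACGGGAGGGCAGATGTAACGTGTATGCATGGTTTCTGACTGGACACGCAACTGAAAACCA
Frame +1: TGG TTT TCA GTT GCG TGT CCA GTC AGA AAC CAT GCA TAC ACG TTA CAT CTG CCC TCC CGT CGG TGC TTC CAC CGT AGA TAG CAA ATC TAG CTC — no ATG→stop ORF.
Frame +2: GGT TTT CAG TTG CGT GTC CAG TCA GAA ACC ATG CAT ACA CGT TAC ATC TGC CCT CCC GTC GGT GCT TCC ACC GTA GAT AGC AAA TCT AGC TCA — no ATG→stop ORF.
Frame +3: GTT TTC AGT TGC GTG TCC AGT CAG AAA CCA TGC ATA CAC GTT ACA TCT GCC CTC CCG TCG GTG CTT CCA CCG TAG ATA GCA AAT CTA GCT CAT — no ATG→stop ORF.
Frame -1: ATG AGC TAG ATT TGC TAT CTA CGG TGG AAG CAC CGA CGG GAG GGC AGA TGT AAC GTG TAT GCA TGG TTT CTG ACT GGA CAC GCA ACT GAA AAC — ATG at 1, stop TAG at 7 → 9 nt.
Frame -2: TGA GCT AGA TTT GCT ATC TAC GGT GGA AGC ACC GAC GGG AGG GCA GAT GTA ACG TGT ATG CAT GGT TTC TGA CTG GAC ACG CAA CTG AAA ACC — ATG at 59, stop TGA at 71 → 15 nt.
Frame -3: GAG CTA GAT TTG CTA TCT ACG GTG GAA GCA CCG ACG GGA GGG CAG ATG TAA CGT GTA TGC ATG GTT TCT GAC TGG ACA CGC AAC TGA AAA CCA — ATG at 48, stop TAA at 51 → 6 nt; ATG at 63, stop TGA at 87 → 27 nt.
Longest: frame -3, positions 63–89, 27 nt = 9 codons = 8 aa. → 9 codons.

9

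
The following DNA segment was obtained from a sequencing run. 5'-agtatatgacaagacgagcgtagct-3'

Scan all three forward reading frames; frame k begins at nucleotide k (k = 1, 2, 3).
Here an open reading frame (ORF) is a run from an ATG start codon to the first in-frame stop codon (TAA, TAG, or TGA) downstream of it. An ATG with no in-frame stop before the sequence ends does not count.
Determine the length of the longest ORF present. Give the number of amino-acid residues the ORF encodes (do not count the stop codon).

Frame 1: AGT ATA TGA CAA GAC GAG CGT AGC — no ATG→stop ORF.
Frame 2: GTA TAT GAC AAG ACG AGC GTA GCT — no ATG→stop ORF.
Frame 3: TAT ATG ACA AGA CGA GCG TAG — ATG at 6, stop TAG at 21 → 18 nt.
Longest: frame 3, positions 6–23, 18 nt = 6 codons = 5 aa. → 5 amino acids.

5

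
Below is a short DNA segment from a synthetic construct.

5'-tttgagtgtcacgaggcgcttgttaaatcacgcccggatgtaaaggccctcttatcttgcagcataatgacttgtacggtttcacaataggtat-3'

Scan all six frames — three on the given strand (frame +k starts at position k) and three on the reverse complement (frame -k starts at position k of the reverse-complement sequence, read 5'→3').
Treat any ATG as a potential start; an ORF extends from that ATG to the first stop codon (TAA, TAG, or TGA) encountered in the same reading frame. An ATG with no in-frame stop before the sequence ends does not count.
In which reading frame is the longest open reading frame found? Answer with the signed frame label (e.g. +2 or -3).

-3

Reverse complement (5'→3'): ATACCTATTGTGAAACCGTACAAGTCATTATGCTGCAAGATAAGAGGGCCTTTACATCCGGGCGTGATTTAACAAGCGCCTCGTGACACTCAAA
Frame +1: TTT GAG TGT CAC GAG GCG CTT GTT AAA TCA CGC CCG GAT GTA AAG GCC CTC TTA TCT TGC AGC ATA ATG ACT TGT ACG GTT TCA CAA TAG GTA — ATG at 67, stop TAG at 88 → 24 nt.
Frame +2: TTG AGT GTC ACG AGG CGC TTG TTA AAT CAC GCC CGG ATG TAA AGG CCC TCT TAT CTT GCA GCA TAA TGA CTT GTA CGG TTT CAC AAT AGG TAT — ATG at 38, stop TAA at 41 → 6 nt.
Frame +3: TGA GTG TCA CGA GGC GCT TGT TAA ATC ACG CCC GGA TGT AAA GGC CCT CTT ATC TTG CAG CAT AAT GAC TTG TAC GGT TTC ACA ATA GGT — no ATG→stop ORF.
Frame -1: ATA CCT ATT GTG AAA CCG TAC AAG TCA TTA TGC TGC AAG ATA AGA GGG CCT TTA CAT CCG GGC GTG ATT TAA CAA GCG CCT CGT GAC ACT CAA — no ATG→stop ORF.
Frame -2: TAC CTA TTG TGA AAC CGT ACA AGT CAT TAT GCT GCA AGA TAA GAG GGC CTT TAC ATC CGG GCG TGA TTT AAC AAG CGC CTC GTG ACA CTC AAA — no ATG→stop ORF.
Frame -3: ACC TAT TGT GAA ACC GTA CAA GTC ATT ATG CTG CAA GAT AAG AGG GCC TTT ACA TCC GGG CGT GAT TTA ACA AGC GCC TCG TGA CAC TCA — ATG at 30, stop TGA at 84 → 57 nt.
Longest ORF is 57 nt in frame -3 (positions 30–86).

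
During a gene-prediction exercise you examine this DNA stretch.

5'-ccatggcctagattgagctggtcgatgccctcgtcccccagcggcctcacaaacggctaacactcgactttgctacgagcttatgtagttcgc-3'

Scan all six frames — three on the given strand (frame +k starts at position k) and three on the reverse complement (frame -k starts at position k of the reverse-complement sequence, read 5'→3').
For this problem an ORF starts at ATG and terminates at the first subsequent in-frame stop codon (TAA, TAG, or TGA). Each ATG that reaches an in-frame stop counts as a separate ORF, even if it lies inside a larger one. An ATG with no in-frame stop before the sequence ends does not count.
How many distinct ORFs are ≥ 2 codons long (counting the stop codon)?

Reverse complement (5'→3'): GCGAACTACATAAGCTCGTAGCAAAGTCGAGTGTTAGCCGTTTGTGAGGCCGCTGGGGGACGAGGGCATCGACCAGCTCAATCTAGGCCATGG
Frame +1: CCA TGG CCT AGA TTG AGC TGG TCG ATG CCC TCG TCC CCC AGC GGC CTC ACA AAC GGC TAA CAC TCG ACT TTG CTA CGA GCT TAT GTA GTT CGC — ATG at 25, stop TAA at 58 → 36 nt.
Frame +2: CAT GGC CTA GAT TGA GCT GGT CGA TGC CCT CGT CCC CCA GCG GCC TCA CAA ACG GCT AAC ACT CGA CTT TGC TAC GAG CTT ATG TAG TTC — ATG at 83, stop TAG at 86 → 6 nt.
Frame +3: ATG GCC TAG ATT GAG CTG GTC GAT GCC CTC GTC CCC CAG CGG CCT CAC AAA CGG CTA ACA CTC GAC TTT GCT ACG AGC TTA TGT AGT TCG — ATG at 3, stop TAG at 9 → 9 nt.
Frame -1: GCG AAC TAC ATA AGC TCG TAG CAA AGT CGA GTG TTA GCC GTT TGT GAG GCC GCT GGG GGA CGA GGG CAT CGA CCA GCT CAA TCT AGG CCA TGG — no ATG→stop ORF.
Frame -2: CGA ACT ACA TAA GCT CGT AGC AAA GTC GAG TGT TAG CCG TTT GTG AGG CCG CTG GGG GAC GAG GGC ATC GAC CAG CTC AAT CTA GGC CAT — no ATG→stop ORF.
Frame -3: GAA CTA CAT AAG CTC GTA GCA AAG TCG AGT GTT AGC CGT TTG TGA GGC CGC TGG GGG ACG AGG GCA TCG ACC AGC TCA ATC TAG GCC ATG — no ATG→stop ORF.
ORFs ≥ 2 codons: frame +1 25–60 (12 codons), frame +2 83–88 (2 codons), frame +3 3–11 (3 codons). Count = 3.

3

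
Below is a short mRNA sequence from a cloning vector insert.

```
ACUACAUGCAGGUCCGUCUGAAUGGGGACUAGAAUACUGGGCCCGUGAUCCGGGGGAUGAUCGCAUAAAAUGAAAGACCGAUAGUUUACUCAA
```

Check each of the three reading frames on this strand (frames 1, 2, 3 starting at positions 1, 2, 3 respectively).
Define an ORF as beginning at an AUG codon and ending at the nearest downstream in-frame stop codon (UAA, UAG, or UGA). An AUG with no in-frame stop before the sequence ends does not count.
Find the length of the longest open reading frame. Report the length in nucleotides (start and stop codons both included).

Frame 1: ACU ACA UGC AGG UCC GUC UGA AUG GGG ACU AGA AUA CUG GGC CCG UGA UCC GGG GGA UGA UCG CAU AAA AUG AAA GAC CGA UAG UUU ACU CAA — AUG at 22, stop UGA at 46 → 27 nt; AUG at 70, stop UAG at 82 → 15 nt.
Frame 2: CUA CAU GCA GGU CCG UCU GAA UGG GGA CUA GAA UAC UGG GCC CGU GAU CCG GGG GAU GAU CGC AUA AAA UGA AAG ACC GAU AGU UUA CUC — no AUG→stop ORF.
Frame 3: UAC AUG CAG GUC CGU CUG AAU GGG GAC UAG AAU ACU GGG CCC GUG AUC CGG GGG AUG AUC GCA UAA AAU GAA AGA CCG AUA GUU UAC UCA — AUG at 6, stop UAG at 30 → 27 nt; AUG at 57, stop UAA at 66 → 12 nt.
Longest: frame 1, positions 22–48, 27 nt = 9 codons = 8 aa. → 27 nucleotides.

27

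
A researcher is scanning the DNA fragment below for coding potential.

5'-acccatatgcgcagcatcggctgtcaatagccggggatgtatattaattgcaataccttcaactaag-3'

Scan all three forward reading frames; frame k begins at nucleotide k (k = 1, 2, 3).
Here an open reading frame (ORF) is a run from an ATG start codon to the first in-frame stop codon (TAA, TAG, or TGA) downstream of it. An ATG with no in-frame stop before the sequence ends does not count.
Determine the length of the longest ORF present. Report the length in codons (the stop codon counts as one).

Frame 1: ACC CAT ATG CGC AGC ATC GGC TGT CAA TAG CCG GGG ATG TAT ATT AAT TGC AAT ACC TTC AAC TAA — ATG at 7, stop TAG at 28 → 24 nt; ATG at 37, stop TAA at 64 → 30 nt.
Frame 2: CCC ATA TGC GCA GCA TCG GCT GTC AAT AGC CGG GGA TGT ATA TTA ATT GCA ATA CCT TCA ACT AAG — no ATG→stop ORF.
Frame 3: CCA TAT GCG CAG CAT CGG CTG TCA ATA GCC GGG GAT GTA TAT TAA TTG CAA TAC CTT CAA CTA — no ATG→stop ORF.
Longest: frame 1, positions 37–66, 30 nt = 10 codons = 9 aa. → 10 codons.

10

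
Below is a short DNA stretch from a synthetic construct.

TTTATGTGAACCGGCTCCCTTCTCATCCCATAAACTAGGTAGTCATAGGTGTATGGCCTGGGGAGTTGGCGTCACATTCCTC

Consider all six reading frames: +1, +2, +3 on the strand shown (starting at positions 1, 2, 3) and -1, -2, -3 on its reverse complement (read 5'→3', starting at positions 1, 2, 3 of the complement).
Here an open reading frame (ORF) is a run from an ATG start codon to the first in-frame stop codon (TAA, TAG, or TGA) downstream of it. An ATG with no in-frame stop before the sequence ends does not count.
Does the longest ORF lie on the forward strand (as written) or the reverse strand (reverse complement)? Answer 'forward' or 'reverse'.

reverse

Reverse complement (5'→3'): GAGGAATGTGACGCCAACTCCCCAGGCCATACACCTATGACTACCTAGTTTATGGGATGAGAAGGGAGCCGGTTCACATAAA
Frame +1: TTT ATG TGA ACC GGC TCC CTT CTC ATC CCA TAA ACT AGG TAG TCA TAG GTG TAT GGC CTG GGG AGT TGG CGT CAC ATT CCT — ATG at 4, stop TGA at 7 → 6 nt.
Frame +2: TTA TGT GAA CCG GCT CCC TTC TCA TCC CAT AAA CTA GGT AGT CAT AGG TGT ATG GCC TGG GGA GTT GGC GTC ACA TTC CTC — no ATG→stop ORF.
Frame +3: TAT GTG AAC CGG CTC CCT TCT CAT CCC ATA AAC TAG GTA GTC ATA GGT GTA TGG CCT GGG GAG TTG GCG TCA CAT TCC — no ATG→stop ORF.
Frame -1: GAG GAA TGT GAC GCC AAC TCC CCA GGC CAT ACA CCT ATG ACT ACC TAG TTT ATG GGA TGA GAA GGG AGC CGG TTC ACA TAA — ATG at 37, stop TAG at 46 → 12 nt; ATG at 52, stop TGA at 58 → 9 nt.
Frame -2: AGG AAT GTG ACG CCA ACT CCC CAG GCC ATA CAC CTA TGA CTA CCT AGT TTA TGG GAT GAG AAG GGA GCC GGT TCA CAT AAA — no ATG→stop ORF.
Frame -3: GGA ATG TGA CGC CAA CTC CCC AGG CCA TAC ACC TAT GAC TAC CTA GTT TAT GGG ATG AGA AGG GAG CCG GTT CAC ATA — ATG at 6, stop TGA at 9 → 6 nt.
Forward-strand max 6 nt; reverse-strand max 12 nt. The reverse strand has the longer ORF.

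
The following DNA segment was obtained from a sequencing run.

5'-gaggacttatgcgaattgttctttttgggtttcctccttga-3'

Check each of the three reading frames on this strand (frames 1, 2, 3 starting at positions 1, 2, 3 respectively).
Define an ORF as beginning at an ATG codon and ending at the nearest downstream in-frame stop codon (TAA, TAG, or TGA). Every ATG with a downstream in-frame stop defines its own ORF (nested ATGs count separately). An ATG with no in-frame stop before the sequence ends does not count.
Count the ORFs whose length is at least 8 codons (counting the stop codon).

1

Frame 1: GAG GAC TTA TGC GAA TTG TTC TTT TTG GGT TTC CTC CTT — no ATG→stop ORF.
Frame 2: AGG ACT TAT GCG AAT TGT TCT TTT TGG GTT TCC TCC TTG — no ATG→stop ORF.
Frame 3: GGA CTT ATG CGA ATT GTT CTT TTT GGG TTT CCT CCT TGA — ATG at 9, stop TGA at 39 → 33 nt.
ORFs ≥ 8 codons: frame 3 9–41 (11 codons). Count = 1.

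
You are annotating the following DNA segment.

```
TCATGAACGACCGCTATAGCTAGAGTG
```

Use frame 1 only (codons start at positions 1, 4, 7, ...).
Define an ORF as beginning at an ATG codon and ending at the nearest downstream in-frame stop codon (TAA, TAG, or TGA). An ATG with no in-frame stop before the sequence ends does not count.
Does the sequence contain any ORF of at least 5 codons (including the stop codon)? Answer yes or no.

Frame 1: TCA TGA ACG ACC GCT ATA GCT AGA GTG — no ATG→stop ORF.
Largest ORF found is 0 codons < 5, so no.

no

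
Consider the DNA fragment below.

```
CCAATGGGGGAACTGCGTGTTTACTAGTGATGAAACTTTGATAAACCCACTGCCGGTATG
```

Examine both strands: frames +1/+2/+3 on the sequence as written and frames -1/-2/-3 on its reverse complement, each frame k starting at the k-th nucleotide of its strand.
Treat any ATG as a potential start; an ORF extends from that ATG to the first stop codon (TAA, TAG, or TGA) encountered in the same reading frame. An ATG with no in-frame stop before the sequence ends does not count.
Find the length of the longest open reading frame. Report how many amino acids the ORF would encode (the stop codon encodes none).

Reverse complement (5'→3'): CATACCGGCAGTGGGTTTATCAAAGTTTCATCACTAGTAAACACGCAGTTCCCCCATTGG
Frame +1: CCA ATG GGG GAA CTG CGT GTT TAC TAG TGA TGA AAC TTT GAT AAA CCC ACT GCC GGT ATG — ATG at 4, stop TAG at 25 → 24 nt.
Frame +2: CAA TGG GGG AAC TGC GTG TTT ACT AGT GAT GAA ACT TTG ATA AAC CCA CTG CCG GTA — no ATG→stop ORF.
Frame +3: AAT GGG GGA ACT GCG TGT TTA CTA GTG ATG AAA CTT TGA TAA ACC CAC TGC CGG TAT — ATG at 30, stop TGA at 39 → 12 nt.
Frame -1: CAT ACC GGC AGT GGG TTT ATC AAA GTT TCA TCA CTA GTA AAC ACG CAG TTC CCC CAT TGG — no ATG→stop ORF.
Frame -2: ATA CCG GCA GTG GGT TTA TCA AAG TTT CAT CAC TAG TAA ACA CGC AGT TCC CCC ATT — no ATG→stop ORF.
Frame -3: TAC CGG CAG TGG GTT TAT CAA AGT TTC ATC ACT AGT AAA CAC GCA GTT CCC CCA TTG — no ATG→stop ORF.
Longest: frame +1, positions 4–27, 24 nt = 8 codons = 7 aa. → 7 amino acids.

7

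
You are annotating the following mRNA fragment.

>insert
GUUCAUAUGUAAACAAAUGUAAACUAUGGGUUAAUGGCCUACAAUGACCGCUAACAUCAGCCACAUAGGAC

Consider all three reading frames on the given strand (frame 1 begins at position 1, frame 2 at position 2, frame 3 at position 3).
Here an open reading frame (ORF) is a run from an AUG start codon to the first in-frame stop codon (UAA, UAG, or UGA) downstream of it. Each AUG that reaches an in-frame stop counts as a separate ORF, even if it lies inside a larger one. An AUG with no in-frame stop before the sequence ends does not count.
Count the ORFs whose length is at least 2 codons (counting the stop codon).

4

Frame 1: GUU CAU AUG UAA ACA AAU GUA AAC UAU GGG UUA AUG GCC UAC AAU GAC CGC UAA CAU CAG CCA CAU AGG — AUG at 7, stop UAA at 10 → 6 nt; AUG at 34, stop UAA at 52 → 21 nt.
Frame 2: UUC AUA UGU AAA CAA AUG UAA ACU AUG GGU UAA UGG CCU ACA AUG ACC GCU AAC AUC AGC CAC AUA GGA — AUG at 17, stop UAA at 20 → 6 nt; AUG at 26, stop UAA at 32 → 9 nt.
Frame 3: UCA UAU GUA AAC AAA UGU AAA CUA UGG GUU AAU GGC CUA CAA UGA CCG CUA ACA UCA GCC ACA UAG GAC — no AUG→stop ORF.
ORFs ≥ 2 codons: frame 1 7–12 (2 codons), frame 1 34–54 (7 codons), frame 2 17–22 (2 codons), frame 2 26–34 (3 codons). Count = 4.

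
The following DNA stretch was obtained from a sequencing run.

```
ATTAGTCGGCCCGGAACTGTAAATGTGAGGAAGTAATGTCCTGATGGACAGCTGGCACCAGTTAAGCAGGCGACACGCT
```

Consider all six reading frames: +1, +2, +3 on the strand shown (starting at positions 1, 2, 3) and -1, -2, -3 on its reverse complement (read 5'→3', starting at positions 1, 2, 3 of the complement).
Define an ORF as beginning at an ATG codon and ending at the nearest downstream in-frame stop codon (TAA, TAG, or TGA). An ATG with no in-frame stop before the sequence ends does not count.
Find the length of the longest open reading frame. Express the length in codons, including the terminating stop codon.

3

Reverse complement (5'→3'): AGCGTGTCGCCTGCTTAACTGGTGCCAGCTGTCCATCAGGACATTACTTCCTCACATTTACAGTTCCGGGCCGACTAAT
Frame +1: ATT AGT CGG CCC GGA ACT GTA AAT GTG AGG AAG TAA TGT CCT GAT GGA CAG CTG GCA CCA GTT AAG CAG GCG ACA CGC — no ATG→stop ORF.
Frame +2: TTA GTC GGC CCG GAA CTG TAA ATG TGA GGA AGT AAT GTC CTG ATG GAC AGC TGG CAC CAG TTA AGC AGG CGA CAC GCT — ATG at 23, stop TGA at 26 → 6 nt.
Frame +3: TAG TCG GCC CGG AAC TGT AAA TGT GAG GAA GTA ATG TCC TGA TGG ACA GCT GGC ACC AGT TAA GCA GGC GAC ACG — ATG at 36, stop TGA at 42 → 9 nt.
Frame -1: AGC GTG TCG CCT GCT TAA CTG GTG CCA GCT GTC CAT CAG GAC ATT ACT TCC TCA CAT TTA CAG TTC CGG GCC GAC TAA — no ATG→stop ORF.
Frame -2: GCG TGT CGC CTG CTT AAC TGG TGC CAG CTG TCC ATC AGG ACA TTA CTT CCT CAC ATT TAC AGT TCC GGG CCG ACT AAT — no ATG→stop ORF.
Frame -3: CGT GTC GCC TGC TTA ACT GGT GCC AGC TGT CCA TCA GGA CAT TAC TTC CTC ACA TTT ACA GTT CCG GGC CGA CTA — no ATG→stop ORF.
Longest: frame +3, positions 36–44, 9 nt = 3 codons = 2 aa. → 3 codons.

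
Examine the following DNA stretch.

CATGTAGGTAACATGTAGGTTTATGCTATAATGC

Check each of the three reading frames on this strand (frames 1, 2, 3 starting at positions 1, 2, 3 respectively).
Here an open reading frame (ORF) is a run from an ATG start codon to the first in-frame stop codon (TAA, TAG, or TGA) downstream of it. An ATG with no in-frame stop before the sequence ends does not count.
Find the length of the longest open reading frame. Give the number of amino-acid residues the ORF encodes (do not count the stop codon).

2

Frame 1: CAT GTA GGT AAC ATG TAG GTT TAT GCT ATA ATG — ATG at 13, stop TAG at 16 → 6 nt.
Frame 2: ATG TAG GTA ACA TGT AGG TTT ATG CTA TAA TGC — ATG at 2, stop TAG at 5 → 6 nt; ATG at 23, stop TAA at 29 → 9 nt.
Frame 3: TGT AGG TAA CAT GTA GGT TTA TGC TAT AAT — no ATG→stop ORF.
Longest: frame 2, positions 23–31, 9 nt = 3 codons = 2 aa. → 2 amino acids.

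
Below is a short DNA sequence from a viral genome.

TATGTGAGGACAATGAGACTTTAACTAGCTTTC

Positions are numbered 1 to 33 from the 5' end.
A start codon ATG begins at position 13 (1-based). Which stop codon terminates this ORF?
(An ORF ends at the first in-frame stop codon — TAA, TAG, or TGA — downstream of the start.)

TAA

Codons from position 13: ATG (13–15), AGA (16–18), CTT (19–21), TAA (22–24).
The first in-frame stop codon is TAA.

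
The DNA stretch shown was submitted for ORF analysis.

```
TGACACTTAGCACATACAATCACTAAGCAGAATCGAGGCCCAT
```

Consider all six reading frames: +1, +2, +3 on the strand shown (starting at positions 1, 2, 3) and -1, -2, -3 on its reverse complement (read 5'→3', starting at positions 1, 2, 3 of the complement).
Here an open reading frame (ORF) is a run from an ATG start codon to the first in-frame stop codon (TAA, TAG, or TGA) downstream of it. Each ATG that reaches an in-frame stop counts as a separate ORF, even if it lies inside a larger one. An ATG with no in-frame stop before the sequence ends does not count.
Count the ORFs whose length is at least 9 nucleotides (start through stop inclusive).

Reverse complement (5'→3'): ATGGGCCTCGATTCTGCTTAGTGATTGTATGTGCTAAGTGTCA
Frame +1: TGA CAC TTA GCA CAT ACA ATC ACT AAG CAG AAT CGA GGC CCA — no ATG→stop ORF.
Frame +2: GAC ACT TAG CAC ATA CAA TCA CTA AGC AGA ATC GAG GCC CAT — no ATG→stop ORF.
Frame +3: ACA CTT AGC ACA TAC AAT CAC TAA GCA GAA TCG AGG CCC — no ATG→stop ORF.
Frame -1: ATG GGC CTC GAT TCT GCT TAG TGA TTG TAT GTG CTA AGT GTC — ATG at 1, stop TAG at 19 → 21 nt.
Frame -2: TGG GCC TCG ATT CTG CTT AGT GAT TGT ATG TGC TAA GTG TCA — ATG at 29, stop TAA at 35 → 9 nt.
Frame -3: GGG CCT CGA TTC TGC TTA GTG ATT GTA TGT GCT AAG TGT — no ATG→stop ORF.
ORFs ≥ 9 nucleotides: frame -1 1–21 (21 nucleotides), frame -2 29–37 (9 nucleotides). Count = 2.

2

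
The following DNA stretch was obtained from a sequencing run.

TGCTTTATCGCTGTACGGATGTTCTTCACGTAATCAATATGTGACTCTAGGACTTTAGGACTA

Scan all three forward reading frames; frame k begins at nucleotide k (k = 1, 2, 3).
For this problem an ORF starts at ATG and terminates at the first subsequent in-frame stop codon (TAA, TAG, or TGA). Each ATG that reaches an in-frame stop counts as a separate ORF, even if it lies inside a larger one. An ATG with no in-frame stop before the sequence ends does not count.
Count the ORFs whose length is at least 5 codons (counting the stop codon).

1

Frame 1: TGC TTT ATC GCT GTA CGG ATG TTC TTC ACG TAA TCA ATA TGT GAC TCT AGG ACT TTA GGA CTA — ATG at 19, stop TAA at 31 → 15 nt.
Frame 2: GCT TTA TCG CTG TAC GGA TGT TCT TCA CGT AAT CAA TAT GTG ACT CTA GGA CTT TAG GAC — no ATG→stop ORF.
Frame 3: CTT TAT CGC TGT ACG GAT GTT CTT CAC GTA ATC AAT ATG TGA CTC TAG GAC TTT AGG ACT — ATG at 39, stop TGA at 42 → 6 nt.
ORFs ≥ 5 codons: frame 1 19–33 (5 codons). Count = 1.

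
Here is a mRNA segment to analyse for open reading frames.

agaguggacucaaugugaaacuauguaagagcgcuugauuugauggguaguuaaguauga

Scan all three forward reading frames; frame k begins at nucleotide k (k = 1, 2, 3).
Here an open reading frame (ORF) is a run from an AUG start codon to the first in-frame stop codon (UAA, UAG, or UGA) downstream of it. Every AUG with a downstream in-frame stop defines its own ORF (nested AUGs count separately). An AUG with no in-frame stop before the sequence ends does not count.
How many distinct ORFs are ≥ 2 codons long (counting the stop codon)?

Frame 1: AGA GUG GAC UCA AUG UGA AAC UAU GUA AGA GCG CUU GAU UUG AUG GGU AGU UAA GUA UGA — AUG at 13, stop UGA at 16 → 6 nt; AUG at 43, stop UAA at 52 → 12 nt.
Frame 2: GAG UGG ACU CAA UGU GAA ACU AUG UAA GAG CGC UUG AUU UGA UGG GUA GUU AAG UAU — AUG at 23, stop UAA at 26 → 6 nt.
Frame 3: AGU GGA CUC AAU GUG AAA CUA UGU AAG AGC GCU UGA UUU GAU GGG UAG UUA AGU AUG — no AUG→stop ORF.
ORFs ≥ 2 codons: frame 1 13–18 (2 codons), frame 1 43–54 (4 codons), frame 2 23–28 (2 codons). Count = 3.

3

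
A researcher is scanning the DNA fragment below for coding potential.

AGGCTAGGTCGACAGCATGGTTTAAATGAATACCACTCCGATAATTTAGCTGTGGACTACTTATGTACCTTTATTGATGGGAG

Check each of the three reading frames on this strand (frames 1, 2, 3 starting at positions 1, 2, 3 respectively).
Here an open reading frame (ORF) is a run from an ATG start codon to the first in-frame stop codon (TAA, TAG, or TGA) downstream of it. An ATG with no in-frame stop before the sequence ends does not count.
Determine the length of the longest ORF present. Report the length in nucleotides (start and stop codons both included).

Frame 1: AGG CTA GGT CGA CAG CAT GGT TTA AAT GAA TAC CAC TCC GAT AAT TTA GCT GTG GAC TAC TTA TGT ACC TTT ATT GAT GGG — no ATG→stop ORF.
Frame 2: GGC TAG GTC GAC AGC ATG GTT TAA ATG AAT ACC ACT CCG ATA ATT TAG CTG TGG ACT ACT TAT GTA CCT TTA TTG ATG GGA — ATG at 17, stop TAA at 23 → 9 nt; ATG at 26, stop TAG at 47 → 24 nt.
Frame 3: GCT AGG TCG ACA GCA TGG TTT AAA TGA ATA CCA CTC CGA TAA TTT AGC TGT GGA CTA CTT ATG TAC CTT TAT TGA TGG GAG — ATG at 63, stop TGA at 75 → 15 nt.
Longest: frame 2, positions 26–49, 24 nt = 8 codons = 7 aa. → 24 nucleotides.

24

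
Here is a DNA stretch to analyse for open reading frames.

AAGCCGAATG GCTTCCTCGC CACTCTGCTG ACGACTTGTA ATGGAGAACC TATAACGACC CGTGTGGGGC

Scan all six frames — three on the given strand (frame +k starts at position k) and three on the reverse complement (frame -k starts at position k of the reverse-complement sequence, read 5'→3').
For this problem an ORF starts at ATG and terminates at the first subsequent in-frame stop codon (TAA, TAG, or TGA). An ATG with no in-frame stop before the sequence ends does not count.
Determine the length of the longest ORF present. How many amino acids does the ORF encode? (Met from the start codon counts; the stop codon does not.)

7

Reverse complement (5'→3'): GCCCCACACGGGTCGTTATAGGTTCTCCATTACAAGTCGTCAGCAGAGTGGCGAGGAAGCCATTCGGCTT
Frame +1: AAG CCG AAT GGC TTC CTC GCC ACT CTG CTG ACG ACT TGT AAT GGA GAA CCT ATA ACG ACC CGT GTG GGG — no ATG→stop ORF.
Frame +2: AGC CGA ATG GCT TCC TCG CCA CTC TGC TGA CGA CTT GTA ATG GAG AAC CTA TAA CGA CCC GTG TGG GGC — ATG at 8, stop TGA at 29 → 24 nt; ATG at 41, stop TAA at 53 → 15 nt.
Frame +3: GCC GAA TGG CTT CCT CGC CAC TCT GCT GAC GAC TTG TAA TGG AGA ACC TAT AAC GAC CCG TGT GGG — no ATG→stop ORF.
Frame -1: GCC CCA CAC GGG TCG TTA TAG GTT CTC CAT TAC AAG TCG TCA GCA GAG TGG CGA GGA AGC CAT TCG GCT — no ATG→stop ORF.
Frame -2: CCC CAC ACG GGT CGT TAT AGG TTC TCC ATT ACA AGT CGT CAG CAG AGT GGC GAG GAA GCC ATT CGG CTT — no ATG→stop ORF.
Frame -3: CCC ACA CGG GTC GTT ATA GGT TCT CCA TTA CAA GTC GTC AGC AGA GTG GCG AGG AAG CCA TTC GGC — no ATG→stop ORF.
Longest: frame +2, positions 8–31, 24 nt = 8 codons = 7 aa. → 7 amino acids.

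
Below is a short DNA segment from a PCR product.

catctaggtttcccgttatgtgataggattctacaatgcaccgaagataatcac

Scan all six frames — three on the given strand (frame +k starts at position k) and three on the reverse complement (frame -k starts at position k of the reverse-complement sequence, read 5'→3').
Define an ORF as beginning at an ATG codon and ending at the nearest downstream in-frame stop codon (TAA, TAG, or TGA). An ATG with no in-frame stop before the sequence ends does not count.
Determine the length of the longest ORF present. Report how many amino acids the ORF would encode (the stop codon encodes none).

Reverse complement (5'→3'): GTGATTATCTTCGGTGCATTGTAGAATCCTATCACATAACGGGAAACCTAGATG
Frame +1: CAT CTA GGT TTC CCG TTA TGT GAT AGG ATT CTA CAA TGC ACC GAA GAT AAT CAC — no ATG→stop ORF.
Frame +2: ATC TAG GTT TCC CGT TAT GTG ATA GGA TTC TAC AAT GCA CCG AAG ATA ATC — no ATG→stop ORF.
Frame +3: TCT AGG TTT CCC GTT ATG TGA TAG GAT TCT ACA ATG CAC CGA AGA TAA TCA — ATG at 18, stop TGA at 21 → 6 nt; ATG at 36, stop TAA at 48 → 15 nt.
Frame -1: GTG ATT ATC TTC GGT GCA TTG TAG AAT CCT ATC ACA TAA CGG GAA ACC TAG ATG — no ATG→stop ORF.
Frame -2: TGA TTA TCT TCG GTG CAT TGT AGA ATC CTA TCA CAT AAC GGG AAA CCT AGA — no ATG→stop ORF.
Frame -3: GAT TAT CTT CGG TGC ATT GTA GAA TCC TAT CAC ATA ACG GGA AAC CTA GAT — no ATG→stop ORF.
Longest: frame +3, positions 36–50, 15 nt = 5 codons = 4 aa. → 4 amino acids.

4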